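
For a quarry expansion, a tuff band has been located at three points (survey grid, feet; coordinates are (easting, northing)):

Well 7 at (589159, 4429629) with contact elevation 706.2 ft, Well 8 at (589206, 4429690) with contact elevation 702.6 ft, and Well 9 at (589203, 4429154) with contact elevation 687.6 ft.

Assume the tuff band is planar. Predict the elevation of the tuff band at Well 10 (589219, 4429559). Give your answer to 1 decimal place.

697.4 ft

Two edge vectors: Well 7→Well 8 = (47, 61, -3.6), Well 7→Well 9 = (44, -475, -18.6).
Normal n = (Well 7→Well 8) × (Well 7→Well 9) = (-2844.6, 715.8, -25009).
So ∂z/∂E = −n_x/n_z = −0.113743053 and ∂z/∂N = −n_y/n_z = 0.028621696.
Intercept c from Well 7: 706.2 + 67012.74 − 126783.50 = −59064.55.
At (589219, 4429559): z = −67019.6 + 126781.5 − 59064.55 = 697.4 ft.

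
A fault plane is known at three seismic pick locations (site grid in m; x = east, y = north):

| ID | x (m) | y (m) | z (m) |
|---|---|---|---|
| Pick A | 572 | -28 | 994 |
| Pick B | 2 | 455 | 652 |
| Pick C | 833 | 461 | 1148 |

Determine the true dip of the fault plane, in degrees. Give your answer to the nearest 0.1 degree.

30.8°

Two edge vectors: Pick A→Pick B = (-570, 483, -342), Pick A→Pick C = (261, 489, 154).
Normal n = (Pick A→Pick B) × (Pick A→Pick C) = (241620, -1482, -404793).
So ∂z/∂x = −n_x/n_z = 0.59690 and ∂z/∂y = −n_y/n_z = −0.00366.
Gradient magnitude |∇z| = √(a² + b²) = √(0.35629 + 0.00001) = 0.59691.
True dip = arctan(0.59691) = 30.8°, dipping toward W (azimuth ≈ 270°).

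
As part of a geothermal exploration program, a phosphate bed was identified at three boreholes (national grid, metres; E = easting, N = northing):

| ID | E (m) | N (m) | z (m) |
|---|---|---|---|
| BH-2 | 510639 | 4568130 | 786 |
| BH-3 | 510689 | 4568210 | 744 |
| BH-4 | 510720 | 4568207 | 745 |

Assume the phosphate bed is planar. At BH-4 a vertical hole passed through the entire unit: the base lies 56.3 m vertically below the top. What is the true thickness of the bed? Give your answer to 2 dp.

Let the plane be z = a·E + b·N + c.
BH-3−BH-2: 50a + 80b = −42;  BH-4−BH-2: 81a + 77b = −41.
Solving gives a = −0.01749, b = −0.51407.
|∇z| = √(a²+b²) = 0.51437, so dip δ = arctan(0.51437) = 27.22°.
True thickness = vertical thickness × cos δ = 56.3 × cos 27.22° = 50.07 m.

50.07 m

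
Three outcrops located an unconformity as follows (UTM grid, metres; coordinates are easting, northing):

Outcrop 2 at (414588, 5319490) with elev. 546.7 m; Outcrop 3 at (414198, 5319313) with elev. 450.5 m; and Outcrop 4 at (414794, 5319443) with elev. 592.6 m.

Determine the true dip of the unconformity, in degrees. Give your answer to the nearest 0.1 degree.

Let the plane be z = a·easting + b·northing + c.
Outcrop 3−Outcrop 2: −390a − 177b = −96.2;  Outcrop 4−Outcrop 2: 206a − 47b = 45.9.
Solving gives a = 0.23079, b = 0.03497.
Gradient magnitude |∇z| = √(a² + b²) = √(0.05327 + 0.00122) = 0.23343.
True dip = arctan(0.23343) = 13.1°, dipping toward W (azimuth ≈ 261°).

13.1°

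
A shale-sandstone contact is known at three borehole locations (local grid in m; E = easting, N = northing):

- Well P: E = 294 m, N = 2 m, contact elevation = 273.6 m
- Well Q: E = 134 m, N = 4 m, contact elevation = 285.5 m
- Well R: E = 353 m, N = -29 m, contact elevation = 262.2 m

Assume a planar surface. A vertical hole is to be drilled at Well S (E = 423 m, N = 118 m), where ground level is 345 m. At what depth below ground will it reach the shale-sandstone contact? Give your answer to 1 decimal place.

53.7 m

Two edge vectors: Well P→Well Q = (-160, 2, 11.9), Well P→Well R = (59, -31, -11.4).
Normal n = (Well P→Well Q) × (Well P→Well R) = (346.1, -1121.9, 4842).
So ∂z/∂E = −n_x/n_z = −0.07148 and ∂z/∂N = −n_y/n_z = 0.23170.
Intercept c from Well P: 273.6 + 21.01 − 0.46 = 294.15.
At (423, 118): z_contact = −30.24 + 27.34 + 294.15 = 291.26 m.
Depth below ground = 345 − 291.26 = 53.7 m.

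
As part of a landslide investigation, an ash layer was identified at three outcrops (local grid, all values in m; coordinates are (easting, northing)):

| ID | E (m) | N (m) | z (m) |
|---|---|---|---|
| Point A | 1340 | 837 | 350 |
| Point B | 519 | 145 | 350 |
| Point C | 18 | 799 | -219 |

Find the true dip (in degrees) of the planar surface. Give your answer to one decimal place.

34.7°

Two edge vectors: Point A→Point B = (-821, -692, 0), Point A→Point C = (-1322, -38, -569).
Normal n = (Point A→Point B) × (Point A→Point C) = (393748, -467149, -883626).
So ∂z/∂E = −n_x/n_z = 0.44560 and ∂z/∂N = −n_y/n_z = −0.52867.
Gradient magnitude |∇z| = √(a² + b²) = √(0.19856 + 0.27949) = 0.69142.
True dip = arctan(0.69142) = 34.7°, dipping toward NW (azimuth ≈ 320°).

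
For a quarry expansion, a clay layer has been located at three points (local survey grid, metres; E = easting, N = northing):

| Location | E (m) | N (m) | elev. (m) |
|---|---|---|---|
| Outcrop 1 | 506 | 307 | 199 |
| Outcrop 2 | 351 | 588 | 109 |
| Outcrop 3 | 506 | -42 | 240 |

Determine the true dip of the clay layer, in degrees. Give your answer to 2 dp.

Let the plane be z = a·E + b·N + c.
Outcrop 2−Outcrop 1: −155a + 281b = −90;  Outcrop 3−Outcrop 1: 0a − 349b = 41.
Solving gives a = 0.36767, b = −0.11748.
Gradient magnitude |∇z| = √(a² + b²) = √(0.13518 + 0.01380) = 0.38598.
True dip = arctan(0.38598) = 21.11°, dipping toward WNW (azimuth ≈ 288°).

21.11°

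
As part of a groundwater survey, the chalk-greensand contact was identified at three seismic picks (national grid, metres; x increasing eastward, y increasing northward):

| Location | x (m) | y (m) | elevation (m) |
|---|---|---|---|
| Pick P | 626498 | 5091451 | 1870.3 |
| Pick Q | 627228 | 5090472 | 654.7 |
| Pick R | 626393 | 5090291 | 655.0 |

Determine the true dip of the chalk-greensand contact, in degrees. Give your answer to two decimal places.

Two edge vectors: Pick P→Pick Q = (730, -979, -1215.6), Pick P→Pick R = (-105, -1160, -1215.3).
Normal n = (Pick P→Pick Q) × (Pick P→Pick R) = (-220317.3, 1014807, -949595).
So ∂z/∂x = −n_x/n_z = −0.23201 and ∂z/∂y = −n_y/n_z = 1.06867.
Gradient magnitude |∇z| = √(a² + b²) = √(0.05383 + 1.14206) = 1.09357.
True dip = arctan(1.09357) = 47.56°, dipping toward SSE (azimuth ≈ 168°).

47.56°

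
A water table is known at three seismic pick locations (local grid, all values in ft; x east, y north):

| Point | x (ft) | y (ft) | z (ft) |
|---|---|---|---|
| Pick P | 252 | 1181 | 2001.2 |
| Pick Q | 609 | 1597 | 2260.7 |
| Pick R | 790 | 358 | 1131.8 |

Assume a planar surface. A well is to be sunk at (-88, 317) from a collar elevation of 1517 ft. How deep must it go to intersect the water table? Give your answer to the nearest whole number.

170 ft

Two edge vectors: Pick P→Pick Q = (357, 416, 259.5), Pick P→Pick R = (538, -823, -869.4).
Normal n = (Pick P→Pick Q) × (Pick P→Pick R) = (-148101.9, 449986.8, -517619).
So ∂z/∂x = −n_x/n_z = −0.28612 and ∂z/∂y = −n_y/n_z = 0.86934.
Intercept c from Pick P: 2001.2 + 72.10 − 1026.69 = 1046.61.
At (-88, 317): z_contact = 25.2 + 275.6 + 1046.61 = 1347.4 ft.
Depth below ground = 1517 − 1347.4 = 170 ft.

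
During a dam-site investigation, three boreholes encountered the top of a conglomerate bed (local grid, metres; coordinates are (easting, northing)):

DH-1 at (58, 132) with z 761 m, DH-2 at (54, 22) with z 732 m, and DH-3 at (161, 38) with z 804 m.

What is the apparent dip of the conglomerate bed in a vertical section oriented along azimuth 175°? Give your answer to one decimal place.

Let the plane be z = a·E + b·N + c.
DH-2−DH-1: −4a − 110b = −29;  DH-3−DH-1: 103a − 94b = 43.
Solving gives a = 0.63694, b = 0.24047.
Unit vector along 175° is (sin 175°, cos 175°) = (0.0872, -0.9962).
Slope in that direction = a·(0.0872) + b·(-0.9962) = −0.18405.
Apparent dip = arctan|0.18405| = 10.4° (true dip is 34.2°, so apparent ≤ true as expected).

10.4°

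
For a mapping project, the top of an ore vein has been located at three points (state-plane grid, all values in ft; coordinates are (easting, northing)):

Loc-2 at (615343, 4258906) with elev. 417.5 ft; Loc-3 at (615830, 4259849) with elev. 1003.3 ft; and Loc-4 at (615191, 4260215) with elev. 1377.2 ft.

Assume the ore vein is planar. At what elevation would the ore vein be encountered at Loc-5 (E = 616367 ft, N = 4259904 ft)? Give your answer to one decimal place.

947.5 ft

Let the plane be z = a·E + b·N + c.
Loc-3−Loc-2: 487a + 943b = 585.8;  Loc-4−Loc-2: −152a + 1309b = 959.7.
Solving gives a = −0.176974305, b = 0.712604970.
Then c = 417.5 − a·615343 − b·4258906 = −2925600.18.
At (616367, 4259904): z = −109081.1 + 3035628.8 − 2925600.18 = 947.5 ft.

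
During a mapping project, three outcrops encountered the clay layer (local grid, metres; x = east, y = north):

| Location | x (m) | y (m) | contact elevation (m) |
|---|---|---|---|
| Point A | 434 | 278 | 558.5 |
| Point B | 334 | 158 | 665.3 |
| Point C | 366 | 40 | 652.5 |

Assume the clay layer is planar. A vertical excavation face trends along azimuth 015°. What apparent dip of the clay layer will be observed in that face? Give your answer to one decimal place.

Two edge vectors: Point A→Point B = (-100, -120, 106.8), Point A→Point C = (-68, -238, 94).
Normal n = (Point A→Point B) × (Point A→Point C) = (14138.4, 2137.6, 15640).
So ∂z/∂x = −n_x/n_z = −0.90399 and ∂z/∂y = −n_y/n_z = −0.13668.
Unit vector along 015° is (sin 15°, cos 15°) = (0.2588, 0.9659).
Slope in that direction = a·(0.2588) + b·(0.9659) = −0.36599.
Apparent dip = arctan|0.36599| = 20.1° (true dip is 42.4°, so apparent ≤ true as expected).

20.1°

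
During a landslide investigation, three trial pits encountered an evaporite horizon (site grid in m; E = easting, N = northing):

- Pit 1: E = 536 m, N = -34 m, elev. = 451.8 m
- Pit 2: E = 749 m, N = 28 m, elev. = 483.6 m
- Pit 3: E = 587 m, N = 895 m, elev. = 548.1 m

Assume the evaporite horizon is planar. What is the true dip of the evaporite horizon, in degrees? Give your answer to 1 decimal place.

Two edge vectors: Pit 1→Pit 2 = (213, 62, 31.8), Pit 1→Pit 3 = (51, 929, 96.3).
Normal n = (Pit 1→Pit 2) × (Pit 1→Pit 3) = (-23571.6, -18890.1, 194715).
So ∂z/∂E = −n_x/n_z = 0.12106 and ∂z/∂N = −n_y/n_z = 0.09701.
Gradient magnitude |∇z| = √(a² + b²) = √(0.01465 + 0.00941) = 0.15513.
True dip = arctan(0.15513) = 8.8°, dipping toward SW (azimuth ≈ 231°).

8.8°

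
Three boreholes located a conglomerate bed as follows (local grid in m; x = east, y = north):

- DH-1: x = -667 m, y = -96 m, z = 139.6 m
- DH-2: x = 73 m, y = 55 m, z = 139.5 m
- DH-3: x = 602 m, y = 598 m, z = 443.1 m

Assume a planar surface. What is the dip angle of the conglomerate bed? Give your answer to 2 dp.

35.47°

Two edge vectors: DH-1→DH-2 = (740, 151, -0.1), DH-1→DH-3 = (1269, 694, 303.5).
Normal n = (DH-1→DH-2) × (DH-1→DH-3) = (45897.9, -224716.9, 321941).
So ∂z/∂x = −n_x/n_z = −0.14257 and ∂z/∂y = −n_y/n_z = 0.69801.
Gradient magnitude |∇z| = √(a² + b²) = √(0.02033 + 0.48721) = 0.71242.
True dip = arctan(0.71242) = 35.47°, dipping toward SSE (azimuth ≈ 168°).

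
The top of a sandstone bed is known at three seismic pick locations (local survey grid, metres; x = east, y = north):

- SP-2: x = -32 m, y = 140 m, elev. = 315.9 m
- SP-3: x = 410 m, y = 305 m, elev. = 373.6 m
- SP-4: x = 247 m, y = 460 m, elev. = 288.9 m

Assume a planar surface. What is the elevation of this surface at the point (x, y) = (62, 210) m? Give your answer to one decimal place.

317.9 m

Let the plane be z = a·x + b·y + c.
SP-3−SP-2: 442a + 165b = 57.7;  SP-4−SP-2: 279a + 320b = −27.
Solving gives a = 0.24023, b = −0.29382.
Then c = 315.9 − a·-32 − b·140 = 364.72.
At (62, 210): z = 14.9 − 61.7 + 364.72 = 317.9 m.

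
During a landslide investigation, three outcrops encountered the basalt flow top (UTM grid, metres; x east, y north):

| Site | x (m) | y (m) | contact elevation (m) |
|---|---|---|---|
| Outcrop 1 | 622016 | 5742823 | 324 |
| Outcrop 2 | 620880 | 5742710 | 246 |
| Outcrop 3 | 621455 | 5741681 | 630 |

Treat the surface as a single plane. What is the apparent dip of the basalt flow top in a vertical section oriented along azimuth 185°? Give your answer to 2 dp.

Two edge vectors: Outcrop 1→Outcrop 2 = (-1136, -113, -78), Outcrop 1→Outcrop 3 = (-561, -1142, 306).
Normal n = (Outcrop 1→Outcrop 2) × (Outcrop 1→Outcrop 3) = (-123654, 391374, 1233919).
So ∂z/∂x = −n_x/n_z = 0.10021 and ∂z/∂y = −n_y/n_z = −0.31718.
Unit vector along 185° is (sin 185°, cos 185°) = (-0.0872, -0.9962).
Slope in that direction = a·(-0.0872) + b·(-0.9962) = 0.30724.
Apparent dip = arctan|0.30724| = 17.08° (true dip is 18.4°, so apparent ≤ true as expected).

17.08°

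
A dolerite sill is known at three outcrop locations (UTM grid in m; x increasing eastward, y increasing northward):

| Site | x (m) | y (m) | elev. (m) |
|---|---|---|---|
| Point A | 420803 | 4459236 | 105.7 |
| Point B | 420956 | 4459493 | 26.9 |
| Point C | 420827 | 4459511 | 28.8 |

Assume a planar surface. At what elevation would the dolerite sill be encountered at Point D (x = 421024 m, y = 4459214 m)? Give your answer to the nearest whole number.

Let the plane be z = a·x + b·y + c.
Point B−Point A: 153a + 257b = −78.8;  Point C−Point A: 24a + 275b = −76.9.
Solving gives a = −0.05310107, b = −0.27500209.
Then c = 105.7 − a·420803 − b·4459236 = 1248750.00.
At (421024, 4459214): z = −22356.8 − 1226293.2 + 1248750.00 = 100.0 m.

100 m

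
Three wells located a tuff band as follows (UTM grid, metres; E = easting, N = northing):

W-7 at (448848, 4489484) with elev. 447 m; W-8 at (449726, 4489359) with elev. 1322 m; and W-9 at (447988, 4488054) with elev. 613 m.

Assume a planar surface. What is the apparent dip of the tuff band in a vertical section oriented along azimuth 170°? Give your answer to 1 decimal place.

Let the plane be z = a·E + b·N + c.
W-8−W-7: 878a − 125b = 875;  W-9−W-7: −860a − 1430b = 166.
Solving gives a = 0.90276, b = −0.65900.
Unit vector along 170° is (sin 170°, cos 170°) = (0.1736, -0.9848).
Slope in that direction = a·(0.1736) + b·(-0.9848) = 0.80575.
Apparent dip = arctan|0.80575| = 38.9° (true dip is 48.2°, so apparent ≤ true as expected).

38.9°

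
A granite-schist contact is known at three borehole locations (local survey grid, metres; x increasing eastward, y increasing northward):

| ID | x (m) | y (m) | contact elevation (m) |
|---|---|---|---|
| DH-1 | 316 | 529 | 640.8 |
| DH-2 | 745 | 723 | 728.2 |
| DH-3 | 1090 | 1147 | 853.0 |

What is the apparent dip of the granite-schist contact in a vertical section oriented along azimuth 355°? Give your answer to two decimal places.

Let the plane be z = a·x + b·y + c.
DH-2−DH-1: 429a + 194b = 87.4;  DH-3−DH-1: 774a + 618b = 212.2.
Solving gives a = 0.11174, b = 0.20342.
Unit vector along 355° is (sin 355°, cos 355°) = (-0.0872, 0.9962).
Slope in that direction = a·(-0.0872) + b·(0.9962) = 0.19291.
Apparent dip = arctan|0.19291| = 10.92° (true dip is 13.1°, so apparent ≤ true as expected).

10.92°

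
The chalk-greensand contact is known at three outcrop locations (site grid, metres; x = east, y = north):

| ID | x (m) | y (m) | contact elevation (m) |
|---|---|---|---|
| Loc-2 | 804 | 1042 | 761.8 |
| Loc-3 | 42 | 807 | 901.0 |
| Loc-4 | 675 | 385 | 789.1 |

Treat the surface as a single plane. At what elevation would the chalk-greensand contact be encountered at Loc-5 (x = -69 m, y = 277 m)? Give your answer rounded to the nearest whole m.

924 m

Two edge vectors: Loc-2→Loc-3 = (-762, -235, 139.2), Loc-2→Loc-4 = (-129, -657, 27.3).
Normal n = (Loc-2→Loc-3) × (Loc-2→Loc-4) = (85038.9, 2845.8, 470319).
So ∂z/∂x = −n_x/n_z = −0.18081 and ∂z/∂y = −n_y/n_z = −0.00605.
Intercept c from Loc-2: 761.8 + 145.37 + 6.30 = 913.48.
At (-69, 277): z = 12.5 − 1.7 + 913.48 = 924.3 m.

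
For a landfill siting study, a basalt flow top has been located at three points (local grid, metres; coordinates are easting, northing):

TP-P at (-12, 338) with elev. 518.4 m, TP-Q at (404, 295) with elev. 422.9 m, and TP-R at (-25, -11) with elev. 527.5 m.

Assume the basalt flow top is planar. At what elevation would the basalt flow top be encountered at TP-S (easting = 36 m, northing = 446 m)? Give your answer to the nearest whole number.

505 m

Two edge vectors: TP-P→TP-Q = (416, -43, -95.5), TP-P→TP-R = (-13, -349, 9.1).
Normal n = (TP-P→TP-Q) × (TP-P→TP-R) = (-33720.8, -2544.1, -145743).
So ∂z/∂easting = −n_x/n_z = −0.23137 and ∂z/∂northing = −n_y/n_z = −0.01746.
Intercept c from TP-P: 518.4 − 2.78 + 5.90 = 521.52.
At (36, 446): z = −8.3 − 7.8 + 521.52 = 505.4 m.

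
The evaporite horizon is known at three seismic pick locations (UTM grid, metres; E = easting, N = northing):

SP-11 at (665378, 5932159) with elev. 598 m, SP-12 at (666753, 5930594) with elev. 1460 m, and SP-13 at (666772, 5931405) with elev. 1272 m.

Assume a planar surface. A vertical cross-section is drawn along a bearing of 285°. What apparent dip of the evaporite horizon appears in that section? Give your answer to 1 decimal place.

Let the plane be z = a·E + b·N + c.
SP-12−SP-11: 1375a − 1565b = 862;  SP-13−SP-11: 1394a − 754b = 674.
Solving gives a = 0.35363, b = −0.24010.
Unit vector along 285° is (sin 285°, cos 285°) = (-0.9659, 0.2588).
Slope in that direction = a·(-0.9659) + b·(0.2588) = −0.40373.
Apparent dip = arctan|0.40373| = 22.0° (true dip is 23.1°, so apparent ≤ true as expected).

22.0°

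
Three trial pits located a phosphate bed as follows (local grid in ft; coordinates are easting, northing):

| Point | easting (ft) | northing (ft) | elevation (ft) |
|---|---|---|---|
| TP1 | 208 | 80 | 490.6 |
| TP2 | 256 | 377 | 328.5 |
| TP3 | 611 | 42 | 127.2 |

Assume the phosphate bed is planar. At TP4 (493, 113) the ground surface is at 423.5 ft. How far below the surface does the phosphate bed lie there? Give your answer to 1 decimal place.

213.5 ft

Two edge vectors: TP1→TP2 = (48, 297, -162.1), TP1→TP3 = (403, -38, -363.4).
Normal n = (TP1→TP2) × (TP1→TP3) = (-114089.6, -47883.1, -121515).
So ∂z/∂easting = −n_x/n_z = −0.93889 and ∂z/∂northing = −n_y/n_z = −0.39405.
Intercept c from TP1: 490.6 + 195.29 + 31.52 = 717.41.
At (493, 113): z_contact = −462.87 − 44.53 + 717.41 = 210.01 ft.
Depth below ground = 423.5 − 210.01 = 213.5 ft.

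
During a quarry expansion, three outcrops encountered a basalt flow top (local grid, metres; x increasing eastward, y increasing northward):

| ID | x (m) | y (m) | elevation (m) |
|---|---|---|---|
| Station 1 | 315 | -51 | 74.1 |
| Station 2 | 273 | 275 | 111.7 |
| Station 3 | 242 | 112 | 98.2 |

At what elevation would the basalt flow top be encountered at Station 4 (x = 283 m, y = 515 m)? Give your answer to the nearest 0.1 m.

135.2 m

Two edge vectors: Station 1→Station 2 = (-42, 326, 37.6), Station 1→Station 3 = (-73, 163, 24.1).
Normal n = (Station 1→Station 2) × (Station 1→Station 3) = (1727.8, -1732.6, 16952).
So ∂z/∂x = −n_x/n_z = −0.10192 and ∂z/∂y = −n_y/n_z = 0.10221.
Intercept c from Station 1: 74.1 + 32.11 + 5.21 = 111.42.
At (283, 515): z = −28.8 + 52.6 + 111.42 = 135.2 m.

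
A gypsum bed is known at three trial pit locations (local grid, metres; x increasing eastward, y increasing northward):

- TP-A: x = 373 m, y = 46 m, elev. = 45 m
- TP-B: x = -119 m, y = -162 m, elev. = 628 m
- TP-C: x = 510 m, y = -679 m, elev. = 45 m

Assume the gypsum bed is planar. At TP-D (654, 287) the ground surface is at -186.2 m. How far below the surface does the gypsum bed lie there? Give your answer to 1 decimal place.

Two edge vectors: TP-A→TP-B = (-492, -208, 583), TP-A→TP-C = (137, -725, 0).
Normal n = (TP-A→TP-B) × (TP-A→TP-C) = (422675, 79871, 385196).
So ∂z/∂x = −n_x/n_z = −1.09730 and ∂z/∂y = −n_y/n_z = −0.20735.
Intercept c from TP-A: 45 + 409.29 + 9.54 = 463.83.
At (654, 287): z_contact = −717.63 − 59.51 + 463.83 = -313.31 m.
Depth below ground = -186.2 − (-313.31) = 127.1 m.

127.1 m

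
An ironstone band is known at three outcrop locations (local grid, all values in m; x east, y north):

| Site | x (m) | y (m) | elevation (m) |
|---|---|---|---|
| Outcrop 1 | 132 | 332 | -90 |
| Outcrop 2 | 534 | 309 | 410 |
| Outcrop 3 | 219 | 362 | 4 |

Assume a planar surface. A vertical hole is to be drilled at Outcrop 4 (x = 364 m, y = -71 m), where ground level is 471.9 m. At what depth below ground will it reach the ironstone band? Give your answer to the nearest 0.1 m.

Two edge vectors: Outcrop 1→Outcrop 2 = (402, -23, 500), Outcrop 1→Outcrop 3 = (87, 30, 94).
Normal n = (Outcrop 1→Outcrop 2) × (Outcrop 1→Outcrop 3) = (-17162, 5712, 14061).
So ∂z/∂x = −n_x/n_z = 1.22054 and ∂z/∂y = −n_y/n_z = −0.40623.
Intercept c from Outcrop 1: -90 − 161.11 + 134.87 = −116.24.
At (364, -71): z_contact = 444.28 + 28.84 − 116.24 = 356.88 m.
Depth below ground = 471.9 − 356.88 = 115.0 m.

115.0 m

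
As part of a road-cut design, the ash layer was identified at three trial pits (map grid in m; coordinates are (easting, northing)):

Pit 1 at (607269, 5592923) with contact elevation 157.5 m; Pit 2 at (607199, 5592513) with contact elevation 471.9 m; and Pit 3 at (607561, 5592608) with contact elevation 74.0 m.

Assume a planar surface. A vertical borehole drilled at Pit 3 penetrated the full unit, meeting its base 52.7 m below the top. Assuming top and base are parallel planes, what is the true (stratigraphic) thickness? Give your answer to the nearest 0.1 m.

35.1 m

Two edge vectors: Pit 1→Pit 2 = (-70, -410, 314.4), Pit 1→Pit 3 = (292, -315, -83.5).
Normal n = (Pit 1→Pit 2) × (Pit 1→Pit 3) = (133271, 85959.8, 141770).
So ∂z/∂E = −n_x/n_z = −0.94005 and ∂z/∂N = −n_y/n_z = −0.60633.
|∇z| = √(a²+b²) = 1.11863, so dip δ = arctan(1.11863) = 48.20°.
True thickness = vertical thickness × cos δ = 52.7 × cos 48.20° = 35.1 m.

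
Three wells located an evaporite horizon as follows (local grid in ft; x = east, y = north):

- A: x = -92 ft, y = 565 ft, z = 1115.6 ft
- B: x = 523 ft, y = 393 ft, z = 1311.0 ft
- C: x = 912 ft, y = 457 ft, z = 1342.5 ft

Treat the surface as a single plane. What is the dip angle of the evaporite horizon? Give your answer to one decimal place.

Two edge vectors: A→B = (615, -172, 195.4), A→C = (1004, -108, 226.9).
Normal n = (A→B) × (A→C) = (-17923.6, 56638.1, 106268).
So ∂z/∂x = −n_x/n_z = 0.16866 and ∂z/∂y = −n_y/n_z = −0.53297.
Gradient magnitude |∇z| = √(a² + b²) = √(0.02845 + 0.28406) = 0.55903.
True dip = arctan(0.55903) = 29.2°, dipping toward NNW (azimuth ≈ 342°).

29.2°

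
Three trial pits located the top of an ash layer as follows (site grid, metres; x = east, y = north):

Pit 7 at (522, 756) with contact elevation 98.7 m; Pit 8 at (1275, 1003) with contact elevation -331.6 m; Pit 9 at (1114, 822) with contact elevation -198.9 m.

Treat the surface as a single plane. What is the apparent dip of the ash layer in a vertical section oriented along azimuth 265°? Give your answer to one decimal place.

Two edge vectors: Pit 7→Pit 8 = (753, 247, -430.3), Pit 7→Pit 9 = (592, 66, -297.6).
Normal n = (Pit 7→Pit 8) × (Pit 7→Pit 9) = (-45107.4, -30644.8, -96526).
So ∂z/∂x = −n_x/n_z = −0.46731 and ∂z/∂y = −n_y/n_z = −0.31748.
Unit vector along 265° is (sin 265°, cos 265°) = (-0.9962, -0.0872).
Slope in that direction = a·(-0.9962) + b·(-0.0872) = 0.49320.
Apparent dip = arctan|0.49320| = 26.3° (true dip is 29.5°, so apparent ≤ true as expected).

26.3°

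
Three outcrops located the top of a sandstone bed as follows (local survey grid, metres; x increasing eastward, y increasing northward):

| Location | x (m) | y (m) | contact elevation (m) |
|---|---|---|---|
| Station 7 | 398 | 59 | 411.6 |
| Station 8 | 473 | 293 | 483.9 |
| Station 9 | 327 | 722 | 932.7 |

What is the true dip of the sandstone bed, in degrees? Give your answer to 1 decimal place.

52.4°

Two edge vectors: Station 7→Station 8 = (75, 234, 72.3), Station 7→Station 9 = (-71, 663, 521.1).
Normal n = (Station 7→Station 8) × (Station 7→Station 9) = (74002.5, -44215.8, 66339).
So ∂z/∂x = −n_x/n_z = −1.11552 and ∂z/∂y = −n_y/n_z = 0.66651.
Gradient magnitude |∇z| = √(a² + b²) = √(1.24439 + 0.44424) = 1.29947.
True dip = arctan(1.29947) = 52.4°, dipping toward ESE (azimuth ≈ 121°).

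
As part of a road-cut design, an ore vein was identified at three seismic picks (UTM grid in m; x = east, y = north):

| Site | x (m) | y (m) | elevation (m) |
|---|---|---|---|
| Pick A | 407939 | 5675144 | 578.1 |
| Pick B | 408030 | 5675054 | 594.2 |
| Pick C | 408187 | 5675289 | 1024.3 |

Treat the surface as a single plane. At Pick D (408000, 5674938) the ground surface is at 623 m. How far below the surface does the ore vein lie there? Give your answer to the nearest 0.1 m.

184.3 m

Two edge vectors: Pick A→Pick B = (91, -90, 16.1), Pick A→Pick C = (248, 145, 446.2).
Normal n = (Pick A→Pick B) × (Pick A→Pick C) = (-42492.5, -36611.4, 35515).
So ∂z/∂x = −n_x/n_z = 1.196466282 and ∂z/∂y = −n_y/n_z = 1.030871463.
Intercept c from Pick A: 578.1 − 488085.26 − 5850344.00 = −6337851.16.
At (408000, 5674938): z_contact = 488158.24 + 5850131.64 − 6337851.16 = 438.72 m.
Depth below ground = 623 − 438.72 = 184.3 m.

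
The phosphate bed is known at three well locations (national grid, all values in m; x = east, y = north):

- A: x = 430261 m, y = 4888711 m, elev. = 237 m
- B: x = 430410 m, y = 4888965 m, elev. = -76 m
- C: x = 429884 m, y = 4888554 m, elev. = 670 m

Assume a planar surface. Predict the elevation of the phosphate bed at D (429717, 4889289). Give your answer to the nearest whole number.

Let the plane be z = a·x + b·y + c.
B−A: 149a + 254b = −313;  C−A: −377a − 157b = 433.
Solving gives a = −0.84075174, b = −0.73908658.
Then c = 237 − a·430261 − b·4888711 = 3975160.36.
At (429717, 4889289): z = −361285.3 − 3613607.9 + 3975160.36 = 267.2 m.

267 m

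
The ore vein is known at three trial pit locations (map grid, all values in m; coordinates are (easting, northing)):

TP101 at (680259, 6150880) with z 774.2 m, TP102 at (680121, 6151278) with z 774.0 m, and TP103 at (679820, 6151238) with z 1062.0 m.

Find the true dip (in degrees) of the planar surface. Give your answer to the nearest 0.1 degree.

44.1°

Let the plane be z = a·E + b·N + c.
TP102−TP101: −138a + 398b = −0.2;  TP103−TP101: −439a + 358b = 287.8.
Solving gives a = −0.91460, b = −0.31763.
Gradient magnitude |∇z| = √(a² + b²) = √(0.83650 + 0.10089) = 0.96818.
True dip = arctan(0.96818) = 44.1°, dipping toward ENE (azimuth ≈ 071°).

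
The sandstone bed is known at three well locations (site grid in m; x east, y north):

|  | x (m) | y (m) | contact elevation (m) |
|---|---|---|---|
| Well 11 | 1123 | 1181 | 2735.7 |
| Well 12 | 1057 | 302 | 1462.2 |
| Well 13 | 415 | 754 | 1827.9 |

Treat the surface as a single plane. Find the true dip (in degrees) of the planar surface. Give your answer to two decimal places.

55.95°

Let the plane be z = a·x + b·y + c.
Well 12−Well 11: −66a − 879b = −1273.5;  Well 13−Well 11: −708a − 427b = −907.8.
Solving gives a = 0.42779, b = 1.41668.
Gradient magnitude |∇z| = √(a² + b²) = √(0.18300 + 2.00700) = 1.47986.
True dip = arctan(1.47986) = 55.95°, dipping toward SSW (azimuth ≈ 197°).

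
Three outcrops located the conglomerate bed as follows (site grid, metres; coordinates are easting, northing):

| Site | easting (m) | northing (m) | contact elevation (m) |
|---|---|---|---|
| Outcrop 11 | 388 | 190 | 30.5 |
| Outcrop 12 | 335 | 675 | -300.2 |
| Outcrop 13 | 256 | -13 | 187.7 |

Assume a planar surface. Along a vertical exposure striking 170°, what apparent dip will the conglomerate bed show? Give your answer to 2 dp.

Let the plane be z = a·easting + b·northing + c.
Outcrop 12−Outcrop 11: −53a + 485b = −330.7;  Outcrop 13−Outcrop 11: −132a − 203b = 157.2.
Solving gives a = −0.12182, b = −0.69517.
Unit vector along 170° is (sin 170°, cos 170°) = (0.1736, -0.9848).
Slope in that direction = a·(0.1736) + b·(-0.9848) = 0.66345.
Apparent dip = arctan|0.66345| = 33.56° (true dip is 35.2°, so apparent ≤ true as expected).

33.56°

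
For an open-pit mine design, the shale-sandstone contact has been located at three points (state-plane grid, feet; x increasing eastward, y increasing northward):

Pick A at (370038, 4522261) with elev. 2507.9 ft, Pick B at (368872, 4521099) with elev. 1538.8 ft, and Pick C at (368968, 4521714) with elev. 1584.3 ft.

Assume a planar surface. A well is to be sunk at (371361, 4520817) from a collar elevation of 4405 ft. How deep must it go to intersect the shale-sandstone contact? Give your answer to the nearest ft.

615 ft

Let the plane be z = a·x + b·y + c.
Pick B−Pick A: −1166a − 1162b = −969.1;  Pick C−Pick A: −1070a − 547b = −923.6.
Solving gives a = 0.89693050, b = −0.06602492.
Then c = 2507.9 − a·370038 − b·4522261 = −30808.53.
At (371361, 4520817): z_contact = 333085.0 − 298486.6 − 30808.53 = 3789.9 ft.
Depth below ground = 4405 − 3789.9 = 615 ft.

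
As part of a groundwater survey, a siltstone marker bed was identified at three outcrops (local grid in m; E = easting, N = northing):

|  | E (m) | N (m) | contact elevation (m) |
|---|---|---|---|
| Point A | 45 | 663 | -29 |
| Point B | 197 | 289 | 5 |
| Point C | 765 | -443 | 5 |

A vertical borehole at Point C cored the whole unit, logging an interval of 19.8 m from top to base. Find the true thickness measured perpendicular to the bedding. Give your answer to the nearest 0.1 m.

Two edge vectors: Point A→Point B = (152, -374, 34), Point A→Point C = (720, -1106, 34).
Normal n = (Point A→Point B) × (Point A→Point C) = (24888, 19312, 101168).
So ∂z/∂E = −n_x/n_z = −0.24601 and ∂z/∂N = −n_y/n_z = −0.19089.
|∇z| = √(a²+b²) = 0.31138, so dip δ = arctan(0.31138) = 17.30°.
True thickness = vertical thickness × cos δ = 19.8 × cos 17.30° = 18.9 m.

18.9 m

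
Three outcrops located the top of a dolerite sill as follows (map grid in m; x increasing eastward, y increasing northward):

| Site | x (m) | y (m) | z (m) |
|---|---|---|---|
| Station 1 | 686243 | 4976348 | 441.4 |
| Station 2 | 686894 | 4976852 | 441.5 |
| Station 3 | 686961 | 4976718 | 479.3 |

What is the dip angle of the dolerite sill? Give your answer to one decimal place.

14.4°

Let the plane be z = a·x + b·y + c.
Station 2−Station 1: 651a + 504b = 0.1;  Station 3−Station 1: 718a + 370b = 37.9.
Solving gives a = 0.15756, b = −0.20331.
Gradient magnitude |∇z| = √(a² + b²) = √(0.02482 + 0.04134) = 0.25721.
True dip = arctan(0.25721) = 14.4°, dipping toward NW (azimuth ≈ 322°).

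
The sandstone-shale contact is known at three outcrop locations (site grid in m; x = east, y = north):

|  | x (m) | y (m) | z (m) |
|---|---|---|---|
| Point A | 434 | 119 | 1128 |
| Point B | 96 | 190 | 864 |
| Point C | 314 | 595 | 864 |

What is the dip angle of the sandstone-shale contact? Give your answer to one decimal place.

38.6°

Two edge vectors: Point A→Point B = (-338, 71, -264), Point A→Point C = (-120, 476, -264).
Normal n = (Point A→Point B) × (Point A→Point C) = (106920, -57552, -152368).
So ∂z/∂x = −n_x/n_z = 0.70172 and ∂z/∂y = −n_y/n_z = −0.37772.
Gradient magnitude |∇z| = √(a² + b²) = √(0.49241 + 0.14267) = 0.79692.
True dip = arctan(0.79692) = 38.6°, dipping toward WNW (azimuth ≈ 298°).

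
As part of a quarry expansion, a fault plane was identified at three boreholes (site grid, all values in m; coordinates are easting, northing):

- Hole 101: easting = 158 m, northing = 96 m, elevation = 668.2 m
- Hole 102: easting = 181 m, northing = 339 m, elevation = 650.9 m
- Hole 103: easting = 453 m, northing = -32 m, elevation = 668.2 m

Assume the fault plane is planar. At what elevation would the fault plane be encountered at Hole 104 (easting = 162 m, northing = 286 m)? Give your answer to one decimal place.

655.1 m

Let the plane be z = a·easting + b·northing + c.
Hole 102−Hole 101: 23a + 243b = −17.3;  Hole 103−Hole 101: 295a − 128b = 0.
Solving gives a = −0.02967, b = −0.06838.
Then c = 668.2 − a·158 − b·96 = 679.45.
At (162, 286): z = −4.8 − 19.6 + 679.45 = 655.1 m.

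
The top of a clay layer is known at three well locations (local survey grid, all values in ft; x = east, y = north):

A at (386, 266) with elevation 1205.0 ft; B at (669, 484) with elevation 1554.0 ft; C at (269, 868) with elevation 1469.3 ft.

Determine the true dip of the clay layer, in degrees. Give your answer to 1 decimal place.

Two edge vectors: A→B = (283, 218, 349), A→C = (-117, 602, 264.3).
Normal n = (A→B) × (A→C) = (-152480.6, -115629.9, 195872).
So ∂z/∂x = −n_x/n_z = 0.77847 and ∂z/∂y = −n_y/n_z = 0.59033.
Gradient magnitude |∇z| = √(a² + b²) = √(0.60602 + 0.34849) = 0.97699.
True dip = arctan(0.97699) = 44.3°, dipping toward SW (azimuth ≈ 233°).

44.3°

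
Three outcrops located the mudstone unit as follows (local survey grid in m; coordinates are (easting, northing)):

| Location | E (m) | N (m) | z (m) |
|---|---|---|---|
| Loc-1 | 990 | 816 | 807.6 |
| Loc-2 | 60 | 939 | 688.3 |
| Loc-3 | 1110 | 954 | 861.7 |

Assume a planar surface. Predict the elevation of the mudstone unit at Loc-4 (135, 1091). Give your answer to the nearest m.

739 m

Two edge vectors: Loc-1→Loc-2 = (-930, 123, -119.3), Loc-1→Loc-3 = (120, 138, 54.1).
Normal n = (Loc-1→Loc-2) × (Loc-1→Loc-3) = (23117.7, 35997, -143100).
So ∂z/∂E = −n_x/n_z = 0.16155 and ∂z/∂N = −n_y/n_z = 0.25155.
Intercept c from Loc-1: 807.6 − 159.93 − 205.27 = 442.40.
At (135, 1091): z = 21.8 + 274.4 + 442.40 = 738.7 m.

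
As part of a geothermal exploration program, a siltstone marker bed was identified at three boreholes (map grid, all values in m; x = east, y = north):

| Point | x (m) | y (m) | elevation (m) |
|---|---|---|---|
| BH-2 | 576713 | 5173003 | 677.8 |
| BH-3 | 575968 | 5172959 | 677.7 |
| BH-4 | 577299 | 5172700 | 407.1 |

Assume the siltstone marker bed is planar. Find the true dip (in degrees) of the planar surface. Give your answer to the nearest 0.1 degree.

Two edge vectors: BH-2→BH-3 = (-745, -44, -0.1), BH-2→BH-4 = (586, -303, -270.7).
Normal n = (BH-2→BH-3) × (BH-2→BH-4) = (11880.5, -201730.1, 251519).
So ∂z/∂x = −n_x/n_z = −0.04724 and ∂z/∂y = −n_y/n_z = 0.80205.
Gradient magnitude |∇z| = √(a² + b²) = √(0.00223 + 0.64328) = 0.80344.
True dip = arctan(0.80344) = 38.8°, dipping toward S (azimuth ≈ 177°).

38.8°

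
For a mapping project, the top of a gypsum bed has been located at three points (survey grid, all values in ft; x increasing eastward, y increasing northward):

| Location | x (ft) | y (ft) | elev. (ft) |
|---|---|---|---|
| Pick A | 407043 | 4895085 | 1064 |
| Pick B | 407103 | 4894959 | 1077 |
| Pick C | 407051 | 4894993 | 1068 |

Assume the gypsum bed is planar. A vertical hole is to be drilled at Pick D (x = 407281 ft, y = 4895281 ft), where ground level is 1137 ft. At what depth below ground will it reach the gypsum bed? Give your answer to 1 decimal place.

Let the plane be z = a·x + b·y + c.
Pick B−Pick A: 60a − 126b = 13;  Pick C−Pick A: 8a − 92b = 4.
Solving gives a = 0.153368794, b = −0.030141844.
Then c = 1064 − a·407043 − b·4895085 = 86183.19.
At (407281, 4895281): z_contact = 62464.20 − 147552.80 + 86183.19 = 1094.59 ft.
Depth below ground = 1137 − 1094.59 = 42.4 ft.

42.4 ft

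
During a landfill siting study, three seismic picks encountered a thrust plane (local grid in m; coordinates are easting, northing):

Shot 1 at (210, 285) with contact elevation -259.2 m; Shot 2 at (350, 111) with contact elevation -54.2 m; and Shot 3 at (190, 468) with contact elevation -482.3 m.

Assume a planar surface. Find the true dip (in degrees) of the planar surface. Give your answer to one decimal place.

Let the plane be z = a·easting + b·northing + c.
Shot 2−Shot 1: 140a − 174b = 205;  Shot 3−Shot 1: −20a + 183b = −223.1.
Solving gives a = −0.05892, b = −1.22556.
Gradient magnitude |∇z| = √(a² + b²) = √(0.00347 + 1.50201) = 1.22698.
True dip = arctan(1.22698) = 50.8°, dipping toward N (azimuth ≈ 003°).

50.8°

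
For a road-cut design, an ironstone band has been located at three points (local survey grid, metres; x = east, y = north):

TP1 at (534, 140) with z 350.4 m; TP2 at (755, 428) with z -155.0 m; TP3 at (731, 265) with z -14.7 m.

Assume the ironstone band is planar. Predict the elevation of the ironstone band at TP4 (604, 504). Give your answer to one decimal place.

Let the plane be z = a·x + b·y + c.
TP2−TP1: 221a + 288b = −505.4;  TP3−TP1: 197a + 125b = −365.1.
Solving gives a = −1.44185, b = −0.64844.
Then c = 350.4 − a·534 − b·140 = 1211.13.
At (604, 504): z = −870.9 − 326.8 + 1211.13 = 13.4 m.

13.4 m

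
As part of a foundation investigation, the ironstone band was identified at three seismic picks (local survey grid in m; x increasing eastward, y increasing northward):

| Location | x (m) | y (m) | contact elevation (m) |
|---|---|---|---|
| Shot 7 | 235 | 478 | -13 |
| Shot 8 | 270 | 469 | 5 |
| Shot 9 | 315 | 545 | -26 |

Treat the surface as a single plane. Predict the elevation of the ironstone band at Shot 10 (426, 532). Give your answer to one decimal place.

21.5 m

Let the plane be z = a·x + b·y + c.
Shot 8−Shot 7: 35a − 9b = 18;  Shot 9−Shot 7: 80a + 67b = −13.
Solving gives a = 0.35530, b = −0.61827.
Then c = -13 − a·235 − b·478 = 199.04.
At (426, 532): z = 151.4 − 328.9 + 199.04 = 21.5 m.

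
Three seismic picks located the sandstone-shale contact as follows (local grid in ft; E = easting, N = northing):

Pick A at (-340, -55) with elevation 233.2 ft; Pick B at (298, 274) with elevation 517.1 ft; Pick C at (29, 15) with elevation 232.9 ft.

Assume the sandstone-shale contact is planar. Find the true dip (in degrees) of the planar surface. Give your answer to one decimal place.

54.3°

Let the plane be z = a·E + b·N + c.
Pick B−Pick A: 638a + 329b = 283.9;  Pick C−Pick A: 369a + 70b = −0.3.
Solving gives a = −0.26025, b = 1.36759.
Gradient magnitude |∇z| = √(a² + b²) = √(0.06773 + 1.87031) = 1.39214.
True dip = arctan(1.39214) = 54.3°, dipping toward S (azimuth ≈ 169°).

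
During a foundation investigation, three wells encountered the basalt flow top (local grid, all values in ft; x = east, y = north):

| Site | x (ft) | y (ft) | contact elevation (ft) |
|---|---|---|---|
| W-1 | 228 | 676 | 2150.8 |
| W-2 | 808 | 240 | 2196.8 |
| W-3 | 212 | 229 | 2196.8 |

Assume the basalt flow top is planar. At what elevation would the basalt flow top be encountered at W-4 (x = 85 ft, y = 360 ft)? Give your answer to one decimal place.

2183.1 ft

Two edge vectors: W-1→W-2 = (580, -436, 46), W-1→W-3 = (-16, -447, 46).
Normal n = (W-1→W-2) × (W-1→W-3) = (506, -27416, -266236).
So ∂z/∂x = −n_x/n_z = 0.00190 and ∂z/∂y = −n_y/n_z = −0.10298.
Intercept c from W-1: 2150.8 − 0.43 + 69.61 = 2219.98.
At (85, 360): z = 0.2 − 37.1 + 2219.98 = 2183.1 ft.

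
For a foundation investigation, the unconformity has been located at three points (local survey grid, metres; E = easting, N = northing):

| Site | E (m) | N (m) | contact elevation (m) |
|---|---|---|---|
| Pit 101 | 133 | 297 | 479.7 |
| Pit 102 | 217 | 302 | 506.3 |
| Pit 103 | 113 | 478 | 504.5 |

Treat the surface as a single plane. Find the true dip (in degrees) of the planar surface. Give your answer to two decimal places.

Let the plane be z = a·E + b·N + c.
Pit 102−Pit 101: 84a + 5b = 26.6;  Pit 103−Pit 101: −20a + 181b = 24.8.
Solving gives a = 0.30650, b = 0.17088.
Gradient magnitude |∇z| = √(a² + b²) = √(0.09394 + 0.02920) = 0.35091.
True dip = arctan(0.35091) = 19.34°, dipping toward WSW (azimuth ≈ 241°).

19.34°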